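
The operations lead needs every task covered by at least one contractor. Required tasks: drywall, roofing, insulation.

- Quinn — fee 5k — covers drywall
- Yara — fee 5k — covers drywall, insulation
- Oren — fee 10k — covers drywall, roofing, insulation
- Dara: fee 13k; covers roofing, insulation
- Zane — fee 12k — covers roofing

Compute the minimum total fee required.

10

The greedy cost-per-new-task heuristic would pick Yara and Oren for 15, but a cheaper cover exists.
Oren alone covers drywall, roofing, insulation — every task.
Total fee: 10.
No cover costs less than 10.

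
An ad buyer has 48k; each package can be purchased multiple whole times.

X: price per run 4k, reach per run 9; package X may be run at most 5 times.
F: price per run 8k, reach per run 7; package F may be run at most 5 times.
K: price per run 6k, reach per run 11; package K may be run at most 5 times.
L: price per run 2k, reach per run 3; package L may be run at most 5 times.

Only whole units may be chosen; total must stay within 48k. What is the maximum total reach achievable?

This is a bounded integer knapsack.
X has the best ratio (9/4); taking only X gives at most 5×9 = 45 (stopped by the supply cap of 5).
Mixing does better — 5×X, 4×K, and 2×L: price 48 ≤ 48, reach 5·9 + 4·11 + 2·3 = 95.

95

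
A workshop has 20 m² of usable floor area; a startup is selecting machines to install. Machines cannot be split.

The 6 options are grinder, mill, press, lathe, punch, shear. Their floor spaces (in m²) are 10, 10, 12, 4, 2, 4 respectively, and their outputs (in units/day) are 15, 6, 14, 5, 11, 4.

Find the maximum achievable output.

This is a 0-1 knapsack instance.
Allowing fractional choices, the relaxed optimum would be about 35.7, but machines are indivisible.
grinder + lathe + punch: floor space 10 + 4 + 2 = 16 ≤ 20, output 15 + 5 + 11 = 31.
grinder + lathe + punch + shear: floor space 10 + 4 + 2 + 4 = 20 ≤ 20, output 15 + 5 + 11 + 4 = 35.
Best is grinder, lathe, punch, and shear with total output 35.

35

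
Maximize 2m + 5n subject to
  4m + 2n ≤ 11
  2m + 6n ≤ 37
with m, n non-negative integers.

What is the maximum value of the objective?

Relaxing integrality, the LP optimum is 27.50 at (m,n) = (0, 5.5), which is not an integer point.
(m,n)=(0,5): 4·0+2·5=10≤11, 2·0+6·5=30≤37, objective 25.
(m,n)=(0,4): 4·0+2·4=8≤11, 2·0+6·4=24≤37, objective 20.
Maximum is 25 at (m,n)=(0,5).

25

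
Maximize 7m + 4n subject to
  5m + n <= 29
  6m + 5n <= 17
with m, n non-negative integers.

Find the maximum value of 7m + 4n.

18

The continuous relaxation peaks at (2.83, 0) with value 19.83; rounding to a feasible lattice point costs some objective.
(m,n)=(2,1): 5·2+1·1=11≤29, 6·2+5·1=17≤17, objective 18.
(m,n)=(1,2): 5·1+1·2=7≤29, 6·1+5·2=16≤17, objective 15.
No feasible integer point exceeds 18.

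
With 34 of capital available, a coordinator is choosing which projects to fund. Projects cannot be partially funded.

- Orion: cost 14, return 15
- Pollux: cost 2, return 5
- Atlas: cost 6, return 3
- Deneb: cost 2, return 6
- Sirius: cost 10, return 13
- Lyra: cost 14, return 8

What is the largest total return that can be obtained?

42

Take Orion, Pollux, Atlas, Deneb, and Sirius: cost 14 + 2 + 6 + 2 + 10 = 34 ≤ 34, return 15 + 5 + 3 + 6 + 13 = 42.
No other feasible combination does better.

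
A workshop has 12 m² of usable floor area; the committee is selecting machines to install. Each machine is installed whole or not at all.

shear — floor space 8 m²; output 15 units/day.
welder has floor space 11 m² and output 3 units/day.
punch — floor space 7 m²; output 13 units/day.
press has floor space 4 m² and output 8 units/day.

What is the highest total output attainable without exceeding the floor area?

shear: floor space 8 ≤ 12, output 15.
punch + press: floor space 7 + 4 = 11 ≤ 12, output 13 + 8 = 21.
shear + press: floor space 8 + 4 = 12 ≤ 12, output 15 + 8 = 23.
Best is shear and press with total output 23.

23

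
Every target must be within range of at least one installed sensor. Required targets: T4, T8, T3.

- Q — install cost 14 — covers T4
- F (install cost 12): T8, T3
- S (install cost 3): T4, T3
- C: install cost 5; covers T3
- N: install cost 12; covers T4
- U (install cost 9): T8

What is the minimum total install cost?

12

Choose S and U: together they cover T4, T8, T3 — every target.
Total install cost: 3 + 9 = 12.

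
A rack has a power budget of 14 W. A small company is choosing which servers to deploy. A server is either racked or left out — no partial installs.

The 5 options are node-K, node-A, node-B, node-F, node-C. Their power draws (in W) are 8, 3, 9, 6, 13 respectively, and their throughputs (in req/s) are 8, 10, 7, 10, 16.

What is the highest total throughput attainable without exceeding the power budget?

This is a 0-1 knapsack instance.
node-K + node-A: power draw 8 + 3 = 11 ≤ 14, throughput 8 + 10 = 18.
node-K + node-F: power draw 8 + 6 = 14 ≤ 14, throughput 8 + 10 = 18.
node-A + node-F: power draw 3 + 6 = 9 ≤ 14, throughput 10 + 10 = 20.
Best is node-A and node-F with total throughput 20.

20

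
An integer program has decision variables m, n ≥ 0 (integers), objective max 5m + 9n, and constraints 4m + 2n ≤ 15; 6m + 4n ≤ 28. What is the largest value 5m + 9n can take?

63

(m,n)=(0,7) is feasible, giving 63.
(m,n)=(0,6) is feasible, giving 54.
Maximum is 63 at (m,n)=(0,7).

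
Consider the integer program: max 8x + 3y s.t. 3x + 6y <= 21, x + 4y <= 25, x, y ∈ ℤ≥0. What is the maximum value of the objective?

56

(x,y)=(7,0): 3·7+6·0=21≤21, 1·7+4·0=7≤25, objective 56.
(x,y)=(6,0): 3·6+6·0=18≤21, 1·6+4·0=6≤25, objective 48.
Maximum is 56 at (x,y)=(7,0).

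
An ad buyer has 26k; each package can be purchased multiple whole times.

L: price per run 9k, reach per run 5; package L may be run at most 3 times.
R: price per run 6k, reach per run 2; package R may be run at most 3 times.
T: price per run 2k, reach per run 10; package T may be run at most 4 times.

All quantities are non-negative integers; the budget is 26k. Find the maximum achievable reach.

50

This is a bounded integer knapsack.
T has the best ratio (10/2); taking only T gives at most 4×10 = 40 (stopped by the supply cap of 4).
Mixing does better — 2×L and 4×T: price 26 ≤ 26, reach 2·5 + 4·10 = 50.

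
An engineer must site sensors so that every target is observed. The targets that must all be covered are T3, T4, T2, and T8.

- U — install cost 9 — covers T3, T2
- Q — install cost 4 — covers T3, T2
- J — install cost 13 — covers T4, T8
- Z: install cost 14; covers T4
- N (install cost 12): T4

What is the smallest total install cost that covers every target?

17

Choose Q and J: together they cover T3, T4, T2, T8 — every target.
Total install cost: 4 + 13 = 17.
No cover costs less than 17.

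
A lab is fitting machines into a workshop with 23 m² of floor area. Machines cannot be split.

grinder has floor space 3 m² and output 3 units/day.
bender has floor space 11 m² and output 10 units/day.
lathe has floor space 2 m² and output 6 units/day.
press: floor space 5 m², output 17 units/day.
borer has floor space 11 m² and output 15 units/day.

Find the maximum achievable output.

41

Allowing fractional choices, the relaxed optimum would be about 42.8, but machines are indivisible.
grinder + bender + lathe + press: floor space 3 + 11 + 2 + 5 = 21 ≤ 23, output 3 + 10 + 6 + 17 = 36.
grinder + lathe + press + borer: floor space 3 + 2 + 5 + 11 = 21 ≤ 23, output 3 + 6 + 17 + 15 = 41.
lathe + press + borer: floor space 2 + 5 + 11 = 18 ≤ 23, output 6 + 17 + 15 = 38.
Best is grinder, lathe, press, and borer with total output 41.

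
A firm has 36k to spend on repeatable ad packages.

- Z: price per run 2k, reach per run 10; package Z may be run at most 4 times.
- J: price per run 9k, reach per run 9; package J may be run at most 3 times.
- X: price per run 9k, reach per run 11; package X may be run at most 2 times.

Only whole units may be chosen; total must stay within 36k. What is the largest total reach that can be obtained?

71

4×Z, 2×J, and 1×X: price 35 ≤ 36, reach 4·10 + 2·9 + 1·11 = 69.
4×Z, 1×J, and 2×X: price 35 ≤ 36, reach 4·10 + 1·9 + 2·11 = 71.
Best is 71.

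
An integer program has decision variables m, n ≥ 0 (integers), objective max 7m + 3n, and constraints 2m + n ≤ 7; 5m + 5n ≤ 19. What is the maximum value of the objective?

(m,n)=(3,0): 2·3+1·0=6≤7, 5·3+5·0=15≤19, objective 21.
(m,n)=(2,1): 2·2+1·1=5≤7, 5·2+5·1=15≤19, objective 17.
(m,n)=(2,0): 2·2+1·0=4≤7, 5·2+5·0=10≤19, objective 14.
No feasible integer point exceeds 21.

21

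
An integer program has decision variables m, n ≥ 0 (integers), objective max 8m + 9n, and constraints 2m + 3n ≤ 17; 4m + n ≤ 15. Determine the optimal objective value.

53

(m,n)=(1,5) is feasible, giving 53.
(m,n)=(2,4) is feasible, giving 52.
(m,n)=(3,3) is feasible, giving 51.
(m,n)=(0,5) is feasible, giving 45.
No feasible integer point exceeds 53.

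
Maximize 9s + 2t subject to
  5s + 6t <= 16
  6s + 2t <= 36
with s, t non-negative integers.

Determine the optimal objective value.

Relaxing integrality, the LP optimum is 28.80 at (s,t) = (3.2, 0), which is not an integer point.
(s,t)=(3,0): 5·3+6·0=15≤16, 6·3+2·0=18≤36, objective 27.
(s,t)=(2,1): 5·2+6·1=16≤16, 6·2+2·1=14≤36, objective 20.
(s,t)=(2,0): 5·2+6·0=10≤16, 6·2+2·0=12≤36, objective 18.
Maximum is 27 at (s,t)=(3,0).

27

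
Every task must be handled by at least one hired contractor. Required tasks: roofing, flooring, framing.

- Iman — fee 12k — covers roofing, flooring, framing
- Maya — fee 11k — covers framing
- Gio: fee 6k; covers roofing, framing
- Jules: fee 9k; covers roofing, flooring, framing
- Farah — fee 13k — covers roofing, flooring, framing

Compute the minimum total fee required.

The greedy cost-per-new-task heuristic would pick Gio and Jules for 15, but a cheaper cover exists.
Jules alone covers roofing, flooring, framing — every task.
Total fee: 9.
No cover costs less than 9.

9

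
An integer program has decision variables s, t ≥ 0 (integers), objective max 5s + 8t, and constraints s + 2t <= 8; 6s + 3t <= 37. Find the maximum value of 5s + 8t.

(s,t)=(4,2): 1·4+2·2=8≤8, 6·4+3·2=30≤37, objective 36.
(s,t)=(5,1): 1·5+2·1=7≤8, 6·5+3·1=33≤37, objective 33.
(s,t)=(3,2): 1·3+2·2=7≤8, 6·3+3·2=24≤37, objective 31.
No feasible integer point exceeds 36.

36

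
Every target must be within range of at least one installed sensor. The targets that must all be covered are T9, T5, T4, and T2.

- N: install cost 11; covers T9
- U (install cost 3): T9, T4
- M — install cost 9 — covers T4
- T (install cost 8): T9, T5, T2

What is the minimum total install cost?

Choose U and T: together they cover T9, T5, T4, T2 — every target.
Total install cost: 3 + 8 = 11.
No cover costs less than 11.

11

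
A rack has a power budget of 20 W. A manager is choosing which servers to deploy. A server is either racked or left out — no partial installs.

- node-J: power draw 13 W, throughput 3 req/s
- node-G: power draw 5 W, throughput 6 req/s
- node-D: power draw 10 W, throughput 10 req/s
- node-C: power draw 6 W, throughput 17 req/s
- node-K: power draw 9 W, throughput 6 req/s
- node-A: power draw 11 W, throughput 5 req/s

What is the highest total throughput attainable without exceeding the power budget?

Take node-G, node-C, and node-K: power draw 5 + 6 + 9 = 20 ≤ 20, throughput 6 + 17 + 6 = 29.
No other feasible combination does better.

29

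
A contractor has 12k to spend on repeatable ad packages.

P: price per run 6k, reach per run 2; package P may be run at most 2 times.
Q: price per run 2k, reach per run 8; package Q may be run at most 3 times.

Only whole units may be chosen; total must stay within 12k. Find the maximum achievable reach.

26

This is a bounded integer knapsack.
3×Q: price 6 ≤ 12, reach 3·8 = 24.
1×P and 3×Q: price 12 ≤ 12, reach 1·2 + 3·8 = 26.
Best is 26.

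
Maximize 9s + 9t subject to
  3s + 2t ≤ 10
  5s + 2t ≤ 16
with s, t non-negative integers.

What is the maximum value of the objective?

(s,t)=(0,5): 3·0+2·5=10≤10, 5·0+2·5=10≤16, objective 45.
(s,t)=(0,4): 3·0+2·4=8≤10, 5·0+2·4=8≤16, objective 36.
Maximum is 45 at (s,t)=(0,5).

45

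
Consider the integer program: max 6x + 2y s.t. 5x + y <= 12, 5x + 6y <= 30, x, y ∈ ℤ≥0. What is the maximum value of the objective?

16

The continuous relaxation peaks at (1.68, 3.6) with value 17.28; rounding to a feasible lattice point costs some objective.
(x,y)=(2,2): 5·2+1·2=12≤12, 5·2+6·2=22≤30, objective 16.
(x,y)=(2,1): 5·2+1·1=11≤12, 5·2+6·1=16≤30, objective 14.
(x,y)=(1,4): 5·1+1·4=9≤12, 5·1+6·4=29≤30, objective 14.
No feasible integer point exceeds 16.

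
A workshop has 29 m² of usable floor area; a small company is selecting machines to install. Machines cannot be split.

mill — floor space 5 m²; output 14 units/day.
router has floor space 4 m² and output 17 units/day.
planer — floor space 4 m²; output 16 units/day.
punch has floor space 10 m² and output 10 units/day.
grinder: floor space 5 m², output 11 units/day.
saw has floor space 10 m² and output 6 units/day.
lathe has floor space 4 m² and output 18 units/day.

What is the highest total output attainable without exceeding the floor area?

Allowing fractional choices, the relaxed optimum would be about 83.0, but machines are indivisible.
mill + router + planer + grinder + lathe: floor space 5 + 4 + 4 + 5 + 4 = 22 ≤ 29, output 14 + 17 + 16 + 11 + 18 = 76.
router + planer + punch + grinder + lathe: floor space 4 + 4 + 10 + 5 + 4 = 27 ≤ 29, output 17 + 16 + 10 + 11 + 18 = 72.
mill + router + planer + punch + lathe: floor space 5 + 4 + 4 + 10 + 4 = 27 ≤ 29, output 14 + 17 + 16 + 10 + 18 = 75.
Best is mill, router, planer, grinder, and lathe with total output 76.

76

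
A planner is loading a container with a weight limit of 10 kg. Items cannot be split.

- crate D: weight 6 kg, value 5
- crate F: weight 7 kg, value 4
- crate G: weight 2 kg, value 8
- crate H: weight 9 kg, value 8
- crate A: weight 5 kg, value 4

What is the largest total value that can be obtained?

13

crate D + crate G: weight 6 + 2 = 8 ≤ 10, value 5 + 8 = 13.
crate F + crate G: weight 7 + 2 = 9 ≤ 10, value 4 + 8 = 12.
crate G + crate A: weight 2 + 5 = 7 ≤ 10, value 8 + 4 = 12.
Best is crate D and crate G with total value 13.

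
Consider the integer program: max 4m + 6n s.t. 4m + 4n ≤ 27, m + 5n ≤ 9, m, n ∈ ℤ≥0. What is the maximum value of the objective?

24

The continuous relaxation peaks at (6.19, 0.562) with value 28.12; rounding to a feasible lattice point costs some objective.
(m,n)=(6,0) is feasible, giving 24.
(m,n)=(5,0) is feasible, giving 20.
Maximum is 24 at (m,n)=(6,0).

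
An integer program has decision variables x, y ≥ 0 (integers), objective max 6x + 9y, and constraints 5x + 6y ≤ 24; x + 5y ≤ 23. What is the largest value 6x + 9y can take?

(x,y)=(0,4): 5·0+6·4=24≤24, 1·0+5·4=20≤23, objective 36.
(x,y)=(1,3): 5·1+6·3=23≤24, 1·1+5·3=16≤23, objective 33.
(x,y)=(0,3): 5·0+6·3=18≤24, 1·0+5·3=15≤23, objective 27.
No feasible integer point exceeds 36.

36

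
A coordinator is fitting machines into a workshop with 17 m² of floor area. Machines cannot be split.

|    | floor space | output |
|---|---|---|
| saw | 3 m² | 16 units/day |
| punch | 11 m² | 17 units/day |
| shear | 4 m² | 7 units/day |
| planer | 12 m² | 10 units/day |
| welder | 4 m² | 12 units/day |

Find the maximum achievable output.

Take saw, shear, and welder: floor space 3 + 4 + 4 = 11 ≤ 17, output 16 + 7 + 12 = 35.
No other feasible combination does better.

35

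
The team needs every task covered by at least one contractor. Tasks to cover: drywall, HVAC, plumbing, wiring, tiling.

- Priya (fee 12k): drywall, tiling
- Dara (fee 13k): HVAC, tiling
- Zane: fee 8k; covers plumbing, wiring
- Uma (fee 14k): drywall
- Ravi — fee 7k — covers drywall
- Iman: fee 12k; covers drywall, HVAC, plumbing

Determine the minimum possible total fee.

28

Choose Dara, Zane, and Ravi: together they cover drywall, HVAC, plumbing, wiring, tiling — every task.
Total fee: 13 + 8 + 7 = 28.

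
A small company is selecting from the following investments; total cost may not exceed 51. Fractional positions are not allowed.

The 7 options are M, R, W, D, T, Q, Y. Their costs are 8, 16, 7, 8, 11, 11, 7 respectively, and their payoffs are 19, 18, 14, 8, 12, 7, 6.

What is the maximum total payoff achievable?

71

Allowing fractional choices, the relaxed optimum would be about 71.9, but investments are indivisible.
M + R + W + T + Y: cost 8 + 16 + 7 + 11 + 7 = 49 ≤ 51, payoff 19 + 18 + 14 + 12 + 6 = 69.
M + R + W + D + Q: cost 8 + 16 + 7 + 8 + 11 = 50 ≤ 51, payoff 19 + 18 + 14 + 8 + 7 = 66.
M + R + W + D + T: cost 8 + 16 + 7 + 8 + 11 = 50 ≤ 51, payoff 19 + 18 + 14 + 8 + 12 = 71.
Best is M, R, W, D, and T with total payoff 71.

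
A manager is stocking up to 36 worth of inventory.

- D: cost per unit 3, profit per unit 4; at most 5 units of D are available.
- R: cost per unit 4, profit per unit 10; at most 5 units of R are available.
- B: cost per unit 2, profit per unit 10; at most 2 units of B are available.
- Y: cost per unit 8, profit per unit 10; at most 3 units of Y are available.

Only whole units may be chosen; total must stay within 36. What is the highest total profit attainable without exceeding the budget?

86

Take 4×D, 5×R, and 2×B: cost 36 ≤ 36, profit 4·4 + 5·10 + 2·10 = 86.
B has the best ratio (10/2) and is taken to its limit of 2; remaining capacity is filled optimally with the others.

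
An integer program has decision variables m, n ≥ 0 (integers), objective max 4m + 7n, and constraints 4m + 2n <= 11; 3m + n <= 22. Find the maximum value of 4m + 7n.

Relaxing integrality, the LP optimum is 38.50 at (m,n) = (0, 5.5), which is not an integer point.
(m,n)=(0,5): 4·0+2·5=10≤11, 3·0+1·5=5≤22, objective 35.
(m,n)=(0,4): 4·0+2·4=8≤11, 3·0+1·4=4≤22, objective 28.
No feasible integer point exceeds 35.

35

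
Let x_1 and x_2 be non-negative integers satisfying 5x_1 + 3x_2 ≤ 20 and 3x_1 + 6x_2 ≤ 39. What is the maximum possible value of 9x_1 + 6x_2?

The continuous relaxation peaks at (0.143, 6.43) with value 39.86; rounding to a feasible lattice point costs some objective.
(x_1,x_2)=(1,5) is feasible, giving 39.
(x_1,x_2)=(0,6) is feasible, giving 36.
(x_1,x_2)=(1,4) is feasible, giving 33.
No feasible integer point exceeds 39.

39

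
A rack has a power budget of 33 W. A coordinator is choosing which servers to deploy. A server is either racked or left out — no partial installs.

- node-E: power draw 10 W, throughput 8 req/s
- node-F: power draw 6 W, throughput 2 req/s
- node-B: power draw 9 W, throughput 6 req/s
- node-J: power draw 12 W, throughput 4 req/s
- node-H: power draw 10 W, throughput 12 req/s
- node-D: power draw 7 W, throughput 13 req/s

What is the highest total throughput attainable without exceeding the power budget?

35

Allowing fractional choices, the relaxed optimum would be about 37.0, but servers are indivisible.
node-E + node-H + node-D: power draw 10 + 10 + 7 = 27 ≤ 33, throughput 8 + 12 + 13 = 33.
node-E + node-F + node-H + node-D: power draw 10 + 6 + 10 + 7 = 33 ≤ 33, throughput 8 + 2 + 12 + 13 = 35.
Best is node-E, node-F, node-H, and node-D with total throughput 35.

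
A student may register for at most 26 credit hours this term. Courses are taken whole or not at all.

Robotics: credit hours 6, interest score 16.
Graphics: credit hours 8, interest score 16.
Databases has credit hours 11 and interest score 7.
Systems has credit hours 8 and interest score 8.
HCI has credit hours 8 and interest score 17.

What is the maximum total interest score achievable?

49

Allowing fractional choices, the relaxed optimum would be about 53.0, but courses are indivisible.
Graphics + Systems + HCI: credit hours 8 + 8 + 8 = 24 ≤ 26, interest score 16 + 8 + 17 = 41.
Robotics + Systems + HCI: credit hours 6 + 8 + 8 = 22 ≤ 26, interest score 16 + 8 + 17 = 41.
Robotics + Graphics + HCI: credit hours 6 + 8 + 8 = 22 ≤ 26, interest score 16 + 16 + 17 = 49.
Best is Robotics, Graphics, and HCI with total interest score 49.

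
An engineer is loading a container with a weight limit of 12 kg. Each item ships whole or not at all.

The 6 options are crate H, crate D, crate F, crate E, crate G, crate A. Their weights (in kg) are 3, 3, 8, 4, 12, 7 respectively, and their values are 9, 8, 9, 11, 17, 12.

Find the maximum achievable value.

Treat it as a binary knapsack problem.
Allowing fractional choices, the relaxed optimum would be about 31.4, but items are indivisible.
crate E + crate A: weight 4 + 7 = 11 ≤ 12, value 11 + 12 = 23.
crate H + crate D + crate E: weight 3 + 3 + 4 = 10 ≤ 12, value 9 + 8 + 11 = 28.
Best is crate H, crate D, and crate E with total value 28.

28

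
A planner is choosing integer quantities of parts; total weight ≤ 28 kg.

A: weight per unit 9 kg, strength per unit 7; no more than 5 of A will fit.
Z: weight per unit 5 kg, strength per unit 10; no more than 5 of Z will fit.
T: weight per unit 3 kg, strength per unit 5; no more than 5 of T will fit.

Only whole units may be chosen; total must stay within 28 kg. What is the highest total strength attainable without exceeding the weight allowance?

55

This is a bounded integer knapsack.
5×Z and 1×T: weight 28 ≤ 28, strength 5·10 + 1·5 = 55.
3×Z and 4×T: weight 27 ≤ 28, strength 3·10 + 4·5 = 50.
Best is 55.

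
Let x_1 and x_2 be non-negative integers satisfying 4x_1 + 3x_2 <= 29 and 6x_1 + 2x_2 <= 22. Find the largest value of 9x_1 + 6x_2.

57

The continuous relaxation peaks at (0.8, 8.6) with value 58.80; rounding to a feasible lattice point costs some objective.
(x_1,x_2)=(1,8) is feasible, giving 57.
(x_1,x_2)=(0,9) is feasible, giving 54.
(x_1,x_2)=(1,7) is feasible, giving 51.
The best lattice point is (1,8), giving 57.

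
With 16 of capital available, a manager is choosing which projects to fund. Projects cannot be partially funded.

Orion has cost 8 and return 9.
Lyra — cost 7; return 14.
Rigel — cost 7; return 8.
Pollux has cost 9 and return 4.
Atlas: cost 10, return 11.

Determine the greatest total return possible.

23

Allowing fractional choices, the relaxed optimum would be about 24.2, but projects are indivisible.
Lyra + Pollux: cost 7 + 9 = 16 ≤ 16, return 14 + 4 = 18.
Lyra + Rigel: cost 7 + 7 = 14 ≤ 16, return 14 + 8 = 22.
Orion + Lyra: cost 8 + 7 = 15 ≤ 16, return 9 + 14 = 23.
Best is Orion and Lyra with total return 23.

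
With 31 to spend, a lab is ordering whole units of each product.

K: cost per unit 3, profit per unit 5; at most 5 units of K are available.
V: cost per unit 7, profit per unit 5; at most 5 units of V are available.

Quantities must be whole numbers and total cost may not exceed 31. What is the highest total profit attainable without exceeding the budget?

Take 5×K and 2×V: cost 29 ≤ 31, profit 5·5 + 2·5 = 35.
K has the best ratio (5/3) and is taken to its limit of 5; remaining capacity is filled optimally with the others.

35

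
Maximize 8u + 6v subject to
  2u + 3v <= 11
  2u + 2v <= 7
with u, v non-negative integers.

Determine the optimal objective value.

Relaxing integrality, the LP optimum is 28.00 at (u,v) = (3.5, 0), which is not an integer point.
(u,v)=(3,0): 2·3+3·0=6≤11, 2·3+2·0=6≤7, objective 24.
(u,v)=(2,1): 2·2+3·1=7≤11, 2·2+2·1=6≤7, objective 22.
(u,v)=(2,0): 2·2+3·0=4≤11, 2·2+2·0=4≤7, objective 16.
Maximum is 24 at (u,v)=(3,0).

24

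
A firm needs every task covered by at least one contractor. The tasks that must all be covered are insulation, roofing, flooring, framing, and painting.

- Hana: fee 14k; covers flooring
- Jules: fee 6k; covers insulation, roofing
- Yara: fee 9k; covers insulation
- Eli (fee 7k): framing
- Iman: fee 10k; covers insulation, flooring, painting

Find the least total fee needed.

23

Choose Jules, Eli, and Iman: together they cover insulation, roofing, flooring, framing, painting — every task.
Total fee: 6 + 7 + 10 = 23.
No cover costs less than 23.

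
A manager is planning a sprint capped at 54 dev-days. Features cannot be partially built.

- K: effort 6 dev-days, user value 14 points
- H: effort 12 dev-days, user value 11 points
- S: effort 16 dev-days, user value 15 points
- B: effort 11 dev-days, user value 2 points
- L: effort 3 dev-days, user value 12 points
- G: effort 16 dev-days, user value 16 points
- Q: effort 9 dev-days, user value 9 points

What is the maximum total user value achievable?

68

This is a 0-1 knapsack instance.
Take K, H, S, L, and G: effort 6 + 12 + 16 + 3 + 16 = 53 ≤ 54, user value 14 + 11 + 15 + 12 + 16 = 68.
No other feasible combination does better.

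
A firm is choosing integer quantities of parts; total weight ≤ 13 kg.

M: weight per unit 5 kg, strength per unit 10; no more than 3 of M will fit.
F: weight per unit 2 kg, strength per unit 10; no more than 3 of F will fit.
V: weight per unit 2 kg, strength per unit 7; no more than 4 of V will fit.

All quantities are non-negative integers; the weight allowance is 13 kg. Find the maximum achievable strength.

51

This is a bounded integer knapsack.
F has the best ratio (10/2); taking only F gives at most 3×10 = 30 (stopped by the supply cap of 3).
Mixing does better — 3×F and 3×V: weight 12 ≤ 13, strength 3·10 + 3·7 = 51.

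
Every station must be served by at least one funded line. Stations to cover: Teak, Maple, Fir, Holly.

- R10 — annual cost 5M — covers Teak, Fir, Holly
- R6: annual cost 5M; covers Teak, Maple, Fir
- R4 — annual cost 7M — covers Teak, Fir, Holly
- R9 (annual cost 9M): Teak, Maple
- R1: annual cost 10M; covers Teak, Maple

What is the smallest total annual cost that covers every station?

This is an integer covering problem.
Choose R10 and R6: together they cover Teak, Maple, Fir, Holly — every station.
Total annual cost: 5 + 5 = 10.
No cover costs less than 10.

10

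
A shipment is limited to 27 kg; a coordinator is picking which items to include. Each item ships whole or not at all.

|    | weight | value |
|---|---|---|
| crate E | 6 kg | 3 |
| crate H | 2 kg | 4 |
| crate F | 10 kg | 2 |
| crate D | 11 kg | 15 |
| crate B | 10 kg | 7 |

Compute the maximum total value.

26

crate E + crate D + crate B: weight 6 + 11 + 10 = 27 ≤ 27, value 3 + 15 + 7 = 25.
crate E + crate H + crate D: weight 6 + 2 + 11 = 19 ≤ 27, value 3 + 4 + 15 = 22.
crate H + crate D + crate B: weight 2 + 11 + 10 = 23 ≤ 27, value 4 + 15 + 7 = 26.
Best is crate H, crate D, and crate B with total value 26.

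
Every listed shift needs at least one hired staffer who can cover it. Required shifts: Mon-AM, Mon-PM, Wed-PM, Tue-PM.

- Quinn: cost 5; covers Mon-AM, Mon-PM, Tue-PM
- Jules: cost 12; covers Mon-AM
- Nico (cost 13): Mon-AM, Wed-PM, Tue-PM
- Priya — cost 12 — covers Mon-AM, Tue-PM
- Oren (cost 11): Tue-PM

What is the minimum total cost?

18

This is an integer covering problem.
Choose Quinn and Nico: together they cover Mon-AM, Mon-PM, Wed-PM, Tue-PM — every shift.
Total cost: 5 + 13 = 18.
No cover costs less than 18.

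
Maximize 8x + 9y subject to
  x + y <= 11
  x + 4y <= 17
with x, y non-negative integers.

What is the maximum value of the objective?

(x,y)=(9,2): 1·9+1·2=11≤11, 1·9+4·2=17≤17, objective 90.
(x,y)=(10,1): 1·10+1·1=11≤11, 1·10+4·1=14≤17, objective 89.
(x,y)=(8,2): 1·8+1·2=10≤11, 1·8+4·2=16≤17, objective 82.
(x,y)=(9,1): 1·9+1·1=10≤11, 1·9+4·1=13≤17, objective 81.
The best lattice point is (9,2), giving 90.

90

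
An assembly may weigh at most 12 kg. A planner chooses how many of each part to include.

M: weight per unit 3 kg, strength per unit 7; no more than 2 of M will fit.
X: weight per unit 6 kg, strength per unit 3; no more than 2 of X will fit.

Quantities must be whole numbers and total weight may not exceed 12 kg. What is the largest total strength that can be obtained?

17

This is a bounded integer knapsack.
2×M and 1×X: weight 12 ≤ 12, strength 2·7 + 1·3 = 17.
2×M: weight 6 ≤ 12, strength 2·7 = 14.
Best is 17.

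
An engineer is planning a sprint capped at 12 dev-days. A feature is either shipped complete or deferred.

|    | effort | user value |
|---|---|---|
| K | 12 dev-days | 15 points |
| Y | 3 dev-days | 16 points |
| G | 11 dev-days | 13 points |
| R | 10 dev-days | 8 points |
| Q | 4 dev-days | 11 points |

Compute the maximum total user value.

This is a 0-1 knapsack instance.
Allowing fractional choices, the relaxed optimum would be about 33.2, but features are indivisible.
Y: effort 3 ≤ 12, user value 16.
Y + Q: effort 3 + 4 = 7 ≤ 12, user value 16 + 11 = 27.
Best is Y and Q with total user value 27.

27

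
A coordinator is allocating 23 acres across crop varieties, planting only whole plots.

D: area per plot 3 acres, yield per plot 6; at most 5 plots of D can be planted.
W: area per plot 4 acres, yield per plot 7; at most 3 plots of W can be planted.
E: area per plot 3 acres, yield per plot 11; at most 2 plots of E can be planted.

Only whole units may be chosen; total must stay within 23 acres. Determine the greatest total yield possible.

54

4×D, 1×W, and 2×E: area 22 ≤ 23, yield 4·6 + 1·7 + 2·11 = 53.
3×D, 2×W, and 2×E: area 23 ≤ 23, yield 3·6 + 2·7 + 2·11 = 54.
Best is 54.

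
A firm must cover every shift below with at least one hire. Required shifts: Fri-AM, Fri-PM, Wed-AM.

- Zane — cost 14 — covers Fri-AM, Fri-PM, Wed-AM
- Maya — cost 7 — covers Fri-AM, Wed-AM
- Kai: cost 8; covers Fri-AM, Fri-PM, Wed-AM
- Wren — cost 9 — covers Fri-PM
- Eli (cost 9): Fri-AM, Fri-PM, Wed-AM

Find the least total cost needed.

Kai alone covers Fri-AM, Fri-PM, Wed-AM — every shift.
Total cost: 8.
No cover costs less than 8.

8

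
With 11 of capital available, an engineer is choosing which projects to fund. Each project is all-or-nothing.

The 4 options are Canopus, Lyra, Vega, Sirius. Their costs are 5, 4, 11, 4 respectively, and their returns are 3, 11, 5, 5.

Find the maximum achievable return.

16

This is an integer program with binary decision variables.
Canopus + Lyra: cost 5 + 4 = 9 ≤ 11, return 3 + 11 = 14.
Lyra + Sirius: cost 4 + 4 = 8 ≤ 11, return 11 + 5 = 16.
Lyra: cost 4 ≤ 11, return 11.
Best is Lyra and Sirius with total return 16.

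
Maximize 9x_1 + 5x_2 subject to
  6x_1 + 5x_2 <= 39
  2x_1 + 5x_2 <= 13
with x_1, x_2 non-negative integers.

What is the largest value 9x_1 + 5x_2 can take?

54

(x_1,x_2)=(6,0) is feasible, giving 54.
(x_1,x_2)=(5,0) is feasible, giving 45.
The best lattice point is (6,0), giving 54.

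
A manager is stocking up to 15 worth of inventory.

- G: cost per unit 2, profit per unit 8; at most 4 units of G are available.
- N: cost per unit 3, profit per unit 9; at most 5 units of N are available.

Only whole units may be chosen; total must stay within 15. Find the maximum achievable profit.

Take 3×G and 3×N: cost 15 ≤ 15, profit 3·8 + 3·9 = 51.
No other integer combination yields more.

51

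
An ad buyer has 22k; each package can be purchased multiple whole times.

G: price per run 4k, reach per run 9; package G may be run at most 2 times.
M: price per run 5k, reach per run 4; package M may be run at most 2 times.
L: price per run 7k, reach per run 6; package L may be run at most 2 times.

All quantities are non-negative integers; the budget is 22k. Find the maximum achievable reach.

30

This is a bounded integer knapsack.
G has the best ratio (9/4); taking only G gives at most 2×9 = 18 (stopped by the supply cap of 2).
Mixing does better — 2×G and 2×L: price 22 ≤ 22, reach 2·9 + 2·6 = 30.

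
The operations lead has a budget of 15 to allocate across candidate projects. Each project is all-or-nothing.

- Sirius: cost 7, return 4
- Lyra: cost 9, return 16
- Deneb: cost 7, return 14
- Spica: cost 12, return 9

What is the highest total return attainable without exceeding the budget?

Sirius + Deneb: cost 7 + 7 = 14 ≤ 15, return 4 + 14 = 18.
Deneb: cost 7 ≤ 15, return 14.
Lyra: cost 9 ≤ 15, return 16.
Best is Sirius and Deneb with total return 18.

18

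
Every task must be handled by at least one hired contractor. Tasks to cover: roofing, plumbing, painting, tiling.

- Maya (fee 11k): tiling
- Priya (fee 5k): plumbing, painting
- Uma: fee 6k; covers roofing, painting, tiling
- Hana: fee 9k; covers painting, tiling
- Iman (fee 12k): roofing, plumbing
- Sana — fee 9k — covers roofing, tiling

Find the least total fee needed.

This is a weighted set-cover instance.
Choose Priya and Uma: together they cover roofing, plumbing, painting, tiling — every task.
Total fee: 5 + 6 = 11.

11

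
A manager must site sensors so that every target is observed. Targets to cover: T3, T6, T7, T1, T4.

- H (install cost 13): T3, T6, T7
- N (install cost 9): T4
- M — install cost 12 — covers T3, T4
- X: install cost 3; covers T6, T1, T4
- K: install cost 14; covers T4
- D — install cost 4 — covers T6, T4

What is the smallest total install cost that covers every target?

16

Choose H and X: together they cover T3, T6, T7, T1, T4 — every target.
Total install cost: 13 + 3 = 16.
No cover costs less than 16.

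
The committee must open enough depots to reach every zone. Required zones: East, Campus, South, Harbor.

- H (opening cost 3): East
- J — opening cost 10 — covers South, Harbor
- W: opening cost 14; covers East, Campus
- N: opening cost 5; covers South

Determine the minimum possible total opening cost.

24

This is a weighted set-cover instance.
The greedy cost-per-new-zone heuristic would pick H, J, and W for 27, but a cheaper cover exists.
Choose J and W: together they cover East, Campus, South, Harbor — every zone.
Total opening cost: 10 + 14 = 24.
No cover costs less than 24.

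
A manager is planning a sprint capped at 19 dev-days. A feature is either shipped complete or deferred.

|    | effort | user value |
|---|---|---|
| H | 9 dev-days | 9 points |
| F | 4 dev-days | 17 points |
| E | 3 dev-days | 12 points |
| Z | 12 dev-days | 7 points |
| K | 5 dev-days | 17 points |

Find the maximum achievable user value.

46

F + E + K: effort 4 + 3 + 5 = 12 ≤ 19, user value 17 + 12 + 17 = 46.
H + F + K: effort 9 + 4 + 5 = 18 ≤ 19, user value 9 + 17 + 17 = 43.
H + F + E: effort 9 + 4 + 3 = 16 ≤ 19, user value 9 + 17 + 12 = 38.
Best is F, E, and K with total user value 46.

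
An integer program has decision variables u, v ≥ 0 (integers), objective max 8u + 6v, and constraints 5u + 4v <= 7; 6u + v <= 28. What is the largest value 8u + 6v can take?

Relaxing integrality, the LP optimum is 11.20 at (u,v) = (1.4, 0), which is not an integer point.
(u,v)=(1,0) is feasible, giving 8.
(u,v)=(0,1) is feasible, giving 6.
The best lattice point is (1,0), giving 8.

8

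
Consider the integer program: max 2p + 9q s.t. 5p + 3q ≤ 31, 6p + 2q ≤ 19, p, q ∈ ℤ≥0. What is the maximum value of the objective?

The continuous relaxation peaks at (0, 9.5) with value 85.50; rounding to a feasible lattice point costs some objective.
(p,q)=(0,9): 5·0+3·9=27≤31, 6·0+2·9=18≤19, objective 81.
(p,q)=(0,8): 5·0+3·8=24≤31, 6·0+2·8=16≤19, objective 72.
Maximum is 81 at (p,q)=(0,9).

81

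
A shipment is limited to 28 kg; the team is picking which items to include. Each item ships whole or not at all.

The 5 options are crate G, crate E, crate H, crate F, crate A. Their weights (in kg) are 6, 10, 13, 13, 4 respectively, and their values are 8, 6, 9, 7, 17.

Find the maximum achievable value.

Treat it as a binary knapsack problem.
Allowing fractional choices, the relaxed optimum would be about 37.0, but items are indivisible.
crate G + crate H + crate A: weight 6 + 13 + 4 = 23 ≤ 28, value 8 + 9 + 17 = 34.
crate E + crate H + crate A: weight 10 + 13 + 4 = 27 ≤ 28, value 6 + 9 + 17 = 32.
crate G + crate F + crate A: weight 6 + 13 + 4 = 23 ≤ 28, value 8 + 7 + 17 = 32.
Best is crate G, crate H, and crate A with total value 34.

34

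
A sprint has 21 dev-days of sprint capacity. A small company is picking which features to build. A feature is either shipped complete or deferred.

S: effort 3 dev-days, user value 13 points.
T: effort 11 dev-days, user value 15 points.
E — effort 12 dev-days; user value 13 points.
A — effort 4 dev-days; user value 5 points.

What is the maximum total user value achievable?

S + E + A: effort 3 + 12 + 4 = 19 ≤ 21, user value 13 + 13 + 5 = 31.
S + T + A: effort 3 + 11 + 4 = 18 ≤ 21, user value 13 + 15 + 5 = 33.
Best is S, T, and A with total user value 33.

33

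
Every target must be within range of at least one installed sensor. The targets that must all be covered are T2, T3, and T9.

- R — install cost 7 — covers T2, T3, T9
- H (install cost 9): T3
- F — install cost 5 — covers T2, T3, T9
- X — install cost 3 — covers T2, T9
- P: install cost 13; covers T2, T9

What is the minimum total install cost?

5

The greedy cost-per-new-target heuristic would pick X and F for 8, but a cheaper cover exists.
F alone covers T2, T3, T9 — every target.
Total install cost: 5.
No cover costs less than 5.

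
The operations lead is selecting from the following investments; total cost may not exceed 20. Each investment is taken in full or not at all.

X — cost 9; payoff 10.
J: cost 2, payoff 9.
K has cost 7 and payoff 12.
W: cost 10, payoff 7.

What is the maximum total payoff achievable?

Take X, J, and K: cost 9 + 2 + 7 = 18 ≤ 20, payoff 10 + 9 + 12 = 31.
No other feasible combination does better.

31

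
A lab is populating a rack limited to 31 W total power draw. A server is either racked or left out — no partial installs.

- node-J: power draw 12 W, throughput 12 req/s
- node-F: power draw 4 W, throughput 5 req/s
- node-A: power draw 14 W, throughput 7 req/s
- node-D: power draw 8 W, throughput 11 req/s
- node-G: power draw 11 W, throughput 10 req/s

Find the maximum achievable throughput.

Take node-J, node-D, and node-G: power draw 12 + 8 + 11 = 31 ≤ 31, throughput 12 + 11 + 10 = 33.
No other feasible combination does better.

33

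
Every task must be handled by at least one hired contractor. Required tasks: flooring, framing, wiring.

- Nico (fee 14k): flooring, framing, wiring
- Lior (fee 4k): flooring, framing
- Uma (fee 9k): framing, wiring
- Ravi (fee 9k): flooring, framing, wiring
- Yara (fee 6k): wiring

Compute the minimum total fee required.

9

The greedy cost-per-new-task heuristic would pick Lior and Yara for 10, but a cheaper cover exists.
Ravi alone covers flooring, framing, wiring — every task.
Total fee: 9.
No cover costs less than 9.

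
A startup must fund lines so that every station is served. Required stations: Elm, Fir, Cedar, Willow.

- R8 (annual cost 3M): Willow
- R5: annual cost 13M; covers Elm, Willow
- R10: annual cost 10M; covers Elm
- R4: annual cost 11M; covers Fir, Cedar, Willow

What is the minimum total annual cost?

The greedy cost-per-new-station heuristic would pick R8, R4, and R10 for 24, but a cheaper cover exists.
Choose R10 and R4: together they cover Elm, Fir, Cedar, Willow — every station.
Total annual cost: 10 + 11 = 21.
No cover costs less than 21.

21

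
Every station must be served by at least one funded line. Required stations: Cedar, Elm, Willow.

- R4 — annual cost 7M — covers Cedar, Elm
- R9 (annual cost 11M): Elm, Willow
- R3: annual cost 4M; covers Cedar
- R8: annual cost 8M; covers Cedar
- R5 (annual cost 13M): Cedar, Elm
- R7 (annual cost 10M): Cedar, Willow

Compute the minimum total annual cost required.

Choose R9 and R3: together they cover Cedar, Elm, Willow — every station.
Total annual cost: 11 + 4 = 15.

15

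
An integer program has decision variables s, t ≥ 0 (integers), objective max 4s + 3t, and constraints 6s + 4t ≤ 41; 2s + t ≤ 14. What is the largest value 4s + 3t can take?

The continuous relaxation peaks at (0, 10.2) with value 30.75; rounding to a feasible lattice point costs some objective.
(s,t)=(0,10): 6·0+4·10=40≤41, 2·0+1·10=10≤14, objective 30.
(s,t)=(0,9): 6·0+4·9=36≤41, 2·0+1·9=9≤14, objective 27.
No feasible integer point exceeds 30.

30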